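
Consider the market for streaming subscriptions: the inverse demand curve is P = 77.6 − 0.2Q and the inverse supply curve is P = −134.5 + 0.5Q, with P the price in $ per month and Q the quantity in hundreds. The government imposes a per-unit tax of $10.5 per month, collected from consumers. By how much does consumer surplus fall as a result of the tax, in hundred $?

Inverting to Q(P) form: Qd = 388 − 5P; Qs = 2P + 269.
Without the tax, 388 − 5P = 2P + 269 gives 7P = 119, so P* = $17 and Q* = 303.
With the tax collected from consumers, demand (in seller-price terms) shifts: Qd = 388 − 5(P + 10.5).
New equilibrium: consumers pay $20, suppliers receive $9.5, Q = 288. (Wedge: Pb − Ps = 10.5.)
ΔCS is the trapezoid between Q = 288 and Q = 303 of height $3: ½ · (303 + 288) · 3 = $886.5.

Consumer surplus falls by $886.5 hundred.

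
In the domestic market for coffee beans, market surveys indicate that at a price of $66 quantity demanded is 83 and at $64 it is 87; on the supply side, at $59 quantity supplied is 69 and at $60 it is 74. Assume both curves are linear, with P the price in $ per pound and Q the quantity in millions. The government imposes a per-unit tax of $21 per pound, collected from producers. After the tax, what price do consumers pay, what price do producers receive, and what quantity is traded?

Demand slope: (87 − 83)/(64 − 66) = -2, so Qd = 215 − 2P.
Supply slope: (74 − 69)/(60 − 59) = 5, so Qs = 5P − 226.
Without the tax, 215 − 2P = 5P − 226 gives 7P = 441, so P* = $63 and Q* = 89.
With the tax collected from producers, supply shifts: Qs = 5(P − 21) − 226.
New equilibrium: consumers pay $78, producers receive $57, Q = 59. (Wedge: Pb − Ps = 21.)
The less price-elastic side of the market bears the larger share of a per-unit tax.

Consumers pay $78; producers receive $57; quantity = 59.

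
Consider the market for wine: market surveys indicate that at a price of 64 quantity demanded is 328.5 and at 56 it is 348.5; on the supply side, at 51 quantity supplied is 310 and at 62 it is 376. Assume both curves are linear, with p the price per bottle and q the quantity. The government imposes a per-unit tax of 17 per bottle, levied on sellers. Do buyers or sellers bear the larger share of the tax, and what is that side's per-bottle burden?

Demand slope: (348.5 − 328.5)/(56 − 64) = -2.5, so qd = 488.5 − 2.5p.
Supply slope: (376 − 310)/(62 − 51) = 6, so qs = 6p + 4.
Before the tax: set 488.5 − 2.5p = 6p + 4 → p* = 57, q* = 346.
With the tax collected from sellers, supply shifts: qs = 6(p − 17) + 4.
Solving gives q = 316 with buyers paying 69 and sellers receiving 52 (the 17 wedge).
Per-bottle burden: buyers 12, sellers 5.
Buyers take the larger share because demand is less price-elastic here (demand slope 2.5 vs supply slope 6).

Buyers bear the larger share: 12 per bottle.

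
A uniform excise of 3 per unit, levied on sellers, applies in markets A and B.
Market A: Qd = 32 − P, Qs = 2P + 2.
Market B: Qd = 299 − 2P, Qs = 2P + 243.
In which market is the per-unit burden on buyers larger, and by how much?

Market A, by 0.5.

Market A: pre-tax P* = 10, Q* = 22; post-tax Q = 20; per-unit burden on buyers = 2.
Market B: pre-tax P* = 14, Q* = 271; post-tax Q = 268; per-unit burden on buyers = 1.5.
Difference: 2 vs 1.5 → market A is larger by 0.5.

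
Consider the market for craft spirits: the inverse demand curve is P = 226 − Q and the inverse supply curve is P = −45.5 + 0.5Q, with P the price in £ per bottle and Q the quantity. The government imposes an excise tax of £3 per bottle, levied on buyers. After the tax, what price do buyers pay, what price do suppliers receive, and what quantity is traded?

Inverting to Q(P) form: Qd = 226 − P; Qs = 2P + 91.
Before the tax: set 226 − P = 2P + 91 → P* = £45, Q* = 181.
With the tax collected from buyers, demand (in seller-price terms) shifts: Qd = 226 − (P + 3).
Solving gives Q = 179 with buyers paying £47 and suppliers receiving £44 (the £3 wedge).
The less price-elastic side of the market bears the larger share of a per-unit tax.

Buyers pay £47; suppliers receive £44; quantity = 179.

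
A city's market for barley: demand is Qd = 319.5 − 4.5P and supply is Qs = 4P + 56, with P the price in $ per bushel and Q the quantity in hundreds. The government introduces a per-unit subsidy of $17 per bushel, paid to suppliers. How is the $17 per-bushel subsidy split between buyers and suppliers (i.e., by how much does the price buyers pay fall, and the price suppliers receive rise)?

Before the subsidy: set 319.5 − 4.5P = 4P + 56 → P* = $31, Q* = 180.
With a per-unit subsidy paid to suppliers, each receives P + 17 per unit sold, so supply becomes Qs = 4(P + 17) + 56.
New equilibrium: buyers pay $23, suppliers receive $40, Q = 216. (Wedge: Pb − Ps = −17.)
Gain to buyers: $8; to suppliers: $9. (They sum to $17.)

Buyers gain $8 per bushel; suppliers gain $9 per bushel.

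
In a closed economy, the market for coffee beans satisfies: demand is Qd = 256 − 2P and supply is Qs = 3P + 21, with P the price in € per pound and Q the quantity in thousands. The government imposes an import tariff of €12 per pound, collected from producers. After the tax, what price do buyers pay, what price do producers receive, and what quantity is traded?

Buyers pay €54.2; producers receive €42.2; quantity = 147.6.

Without the tax, 256 − 2P = 3P + 21 gives 5P = 235, so P* = €47 and Q* = 162.
With the tax collected from producers, supply shifts: Qs = 3(P − 12) + 21.
Solving gives Q = 147.6 with buyers paying €54.2 and producers receiving €42.2 (the €12 wedge).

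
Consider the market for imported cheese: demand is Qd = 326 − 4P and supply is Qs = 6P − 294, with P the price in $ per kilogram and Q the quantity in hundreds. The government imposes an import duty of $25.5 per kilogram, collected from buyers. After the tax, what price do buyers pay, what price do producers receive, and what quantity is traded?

Without the tax, 326 − 4P = 6P − 294 gives 10P = 620, so P* = $62 and Q* = 78.
With the tax collected from buyers, demand (in seller-price terms) shifts: Qd = 326 − 4(P + 25.5).
New equilibrium: buyers pay $77.3, producers receive $51.8, Q = 16.8. (Wedge: Pb − Ps = 25.5.)
The less price-elastic side of the market bears the larger share of a per-unit tax.

Buyers pay $77.3; producers receive $51.8; quantity = 16.8.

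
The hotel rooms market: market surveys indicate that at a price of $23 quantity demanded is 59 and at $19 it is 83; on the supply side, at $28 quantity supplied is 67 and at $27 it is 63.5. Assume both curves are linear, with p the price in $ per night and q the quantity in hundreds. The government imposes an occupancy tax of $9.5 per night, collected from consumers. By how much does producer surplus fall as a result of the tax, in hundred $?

Producer surplus falls by $255 hundred.

Demand slope: (83 − 59)/(19 − 23) = -6, so qd = 197 − 6p.
Supply slope: (63.5 − 67)/(27 − 28) = 3.5, so qs = 3.5p − 31.
Before the tax: set 197 − 6p = 3.5p − 31 → p* = $24, q* = 53.
With the tax collected from consumers, demand (in seller-price terms) shifts: qd = 197 − 6(p + 9.5).
Solving gives q = 32 with consumers paying $27.5 and sellers receiving $18 (the $9.5 wedge).
ΔPS is the trapezoid between Q = 32 and Q = 53 of height $6: ½ · (53 + 32) · 6 = $255.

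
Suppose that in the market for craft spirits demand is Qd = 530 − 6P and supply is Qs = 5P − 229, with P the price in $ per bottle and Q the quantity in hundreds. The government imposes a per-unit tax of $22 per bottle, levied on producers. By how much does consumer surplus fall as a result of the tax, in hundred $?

Without the tax, 530 − 6P = 5P − 229 gives 11P = 759, so P* = $69 and Q* = 116.
With the tax collected from producers, supply shifts: Qs = 5(P − 22) − 229.
New equilibrium: buyers pay $79, producers receive $57, Q = 56. (Wedge: Pb − Ps = 22.)
ΔCS is the trapezoid between Q = 56 and Q = 116 of height $10: ½ · (116 + 56) · 10 = $860.

Consumer surplus falls by $860 hundred.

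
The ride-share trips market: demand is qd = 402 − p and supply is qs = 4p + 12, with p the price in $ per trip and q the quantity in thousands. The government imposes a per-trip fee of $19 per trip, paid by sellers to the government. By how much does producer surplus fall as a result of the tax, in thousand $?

Producer surplus falls by $1202.32 thousand.

Before the tax: set 402 − p = 4p + 12 → p* = $78, q* = 324.
With the tax collected from sellers, supply shifts: qs = 4(p − 19) + 12.
Solving gives q = 308.8 with consumers paying $93.2 and sellers receiving $74.2 (the $19 wedge).
ΔPS is the trapezoid between Q = 308.8 and Q = 324 of height $3.8: ½ · (324 + 308.8) · 3.8 = $1202.32.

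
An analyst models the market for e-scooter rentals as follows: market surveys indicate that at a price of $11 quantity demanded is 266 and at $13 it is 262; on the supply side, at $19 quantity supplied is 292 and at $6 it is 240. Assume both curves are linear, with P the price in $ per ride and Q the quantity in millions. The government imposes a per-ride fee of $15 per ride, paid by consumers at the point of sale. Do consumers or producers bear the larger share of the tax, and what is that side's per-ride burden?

Consumers bear the larger share: $10 per ride.

Demand slope: (262 − 266)/(13 − 11) = -2, so Qd = 288 − 2P.
Supply slope: (240 − 292)/(6 − 19) = 4, so Qs = 4P + 216.
Without the tax, 288 − 2P = 4P + 216 gives 6P = 72, so P* = $12 and Q* = 264.
With the tax collected from consumers, demand (in seller-price terms) shifts: Qd = 288 − 2(P + 15).
Solving gives Q = 244 with consumers paying $22 and producers receiving $7 (the $15 wedge).
Per-ride burden: consumers $10, producers $5.
Consumers take the larger share because demand is less price-elastic here (demand slope 2 vs supply slope 4).
The less price-elastic side of the market bears the larger share of a per-unit tax.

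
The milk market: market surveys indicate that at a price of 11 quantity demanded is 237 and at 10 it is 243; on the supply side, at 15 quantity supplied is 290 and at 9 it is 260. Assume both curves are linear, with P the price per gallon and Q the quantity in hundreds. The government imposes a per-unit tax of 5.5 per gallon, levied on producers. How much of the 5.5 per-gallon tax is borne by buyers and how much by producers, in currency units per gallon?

Demand slope: (243 − 237)/(10 − 11) = -6, so Qd = 303 − 6P.
Supply slope: (260 − 290)/(9 − 15) = 5, so Qs = 5P + 215.
Before the tax: set 303 − 6P = 5P + 215 → P* = 8, Q* = 255.
With the tax collected from producers, supply shifts: Qs = 5(P − 5.5) + 215.
New equilibrium: buyers pay 10.5, producers receive 5, Q = 240. (Wedge: Pb − Ps = 5.5.)
Burden on buyers: 2.5; on producers: 3. (They sum to 5.5.)

Buyers bear 2.5 per gallon; producers bear 3 per gallon.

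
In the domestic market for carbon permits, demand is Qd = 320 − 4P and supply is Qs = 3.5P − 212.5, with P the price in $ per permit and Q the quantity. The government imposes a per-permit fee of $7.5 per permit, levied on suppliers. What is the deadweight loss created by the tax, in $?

Deadweight loss = $52.5.

Without the tax, 320 − 4P = 3.5P − 212.5 gives 7.5P = 532.5, so P* = $71 and Q* = 36.
With the tax collected from suppliers, supply shifts: Qs = 3.5(P − 7.5) − 212.5.
New equilibrium: consumers pay $74.5, suppliers receive $67, Q = 22. (Wedge: Pb − Ps = 7.5.)
Quantity falls by |ΔQ| = |36 − 22| = 14.
DWL = ½ · t · |ΔQ| = ½ · 7.5 · 14 = $52.5.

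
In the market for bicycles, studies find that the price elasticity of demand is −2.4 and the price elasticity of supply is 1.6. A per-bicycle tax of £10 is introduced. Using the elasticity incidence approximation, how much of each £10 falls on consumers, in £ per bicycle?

Incidence ratio: consumers' share ≈ εs / (εs + |εd|) = 1.6 / (1.6 + 2.4) = 0.4.
So consumers bear ≈ 0.4 × £10 = £4; suppliers bear £6.

Consumers bear ≈ £4 per bicycle.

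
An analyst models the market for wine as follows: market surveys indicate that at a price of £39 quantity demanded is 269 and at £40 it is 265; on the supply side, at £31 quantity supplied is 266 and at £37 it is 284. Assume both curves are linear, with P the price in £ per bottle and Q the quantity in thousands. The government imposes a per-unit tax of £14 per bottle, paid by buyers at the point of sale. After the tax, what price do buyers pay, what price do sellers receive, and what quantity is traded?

Demand slope: (265 − 269)/(40 − 39) = -4, so Qd = 425 − 4P.
Supply slope: (284 − 266)/(37 − 31) = 3, so Qs = 3P + 173.
Before the tax: set 425 − 4P = 3P + 173 → P* = £36, Q* = 281.
With the tax collected from buyers, demand (in seller-price terms) shifts: Qd = 425 − 4(P + 14).
Solving gives Q = 257 with buyers paying £42 and sellers receiving £28 (the £14 wedge).
The less price-elastic side of the market bears the larger share of a per-unit tax.

Buyers pay £42; sellers receive £28; quantity = 257.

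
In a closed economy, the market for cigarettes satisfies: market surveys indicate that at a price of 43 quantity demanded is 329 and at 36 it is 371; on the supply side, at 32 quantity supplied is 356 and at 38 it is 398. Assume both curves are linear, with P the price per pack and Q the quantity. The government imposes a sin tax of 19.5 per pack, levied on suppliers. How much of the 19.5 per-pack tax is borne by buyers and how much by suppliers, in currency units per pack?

Demand slope: (371 − 329)/(36 − 43) = -6, so Qd = 587 − 6P.
Supply slope: (398 − 356)/(38 − 32) = 7, so Qs = 7P + 132.
Before the tax: set 587 − 6P = 7P + 132 → P* = 35, Q* = 377.
With the tax collected from suppliers, supply shifts: Qs = 7(P − 19.5) + 132.
New equilibrium: buyers pay 45.5, suppliers receive 26, Q = 314. (Wedge: Pb − Ps = 19.5.)
Burden on buyers: 10.5; on suppliers: 9. (They sum to 19.5.)

Buyers bear 10.5 per pack; suppliers bear 9 per pack.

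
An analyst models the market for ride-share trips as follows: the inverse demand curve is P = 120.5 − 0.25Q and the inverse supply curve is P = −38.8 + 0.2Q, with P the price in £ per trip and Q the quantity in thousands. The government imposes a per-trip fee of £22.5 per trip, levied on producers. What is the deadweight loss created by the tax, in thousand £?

Deadweight loss = £562.5 thousand.

Inverting to Q(P) form: Qd = 482 − 4P; Qs = 5P + 194.
Before the tax: set 482 − 4P = 5P + 194 → P* = £32, Q* = 354.
With the tax collected from producers, supply shifts: Qs = 5(P − 22.5) + 194.
Solving gives Q = 304 with buyers paying £44.5 and producers receiving £22 (the £22.5 wedge).
Quantity falls by |ΔQ| = |354 − 304| = 50.
DWL = ½ · t · |ΔQ| = ½ · 22.5 · 50 = £562.5.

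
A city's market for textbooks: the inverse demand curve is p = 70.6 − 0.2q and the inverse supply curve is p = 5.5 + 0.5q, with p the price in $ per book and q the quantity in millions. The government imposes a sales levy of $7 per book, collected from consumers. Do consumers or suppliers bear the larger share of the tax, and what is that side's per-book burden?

Suppliers bear the larger share: $5 per book.

Inverting to q(p) form: qd = 353 − 5p; qs = 2p − 11.
Without the tax, 353 − 5p = 2p − 11 gives 7p = 364, so p* = $52 and q* = 93.
With the tax collected from consumers, demand (in seller-price terms) shifts: qd = 353 − 5(p + 7).
Solving gives q = 83 with consumers paying $54 and suppliers receiving $47 (the $7 wedge).
Per-book burden: consumers $2, suppliers $5.
Suppliers take the larger share because supply is less price-elastic here (demand slope 5 vs supply slope 2).
The less price-elastic side of the market bears the larger share of a per-unit tax.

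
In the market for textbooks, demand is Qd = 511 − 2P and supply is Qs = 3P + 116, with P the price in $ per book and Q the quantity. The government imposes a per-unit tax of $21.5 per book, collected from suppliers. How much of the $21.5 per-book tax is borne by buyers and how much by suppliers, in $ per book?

Before the tax: set 511 − 2P = 3P + 116 → P* = $79, Q* = 353.
With the tax collected from suppliers, supply shifts: Qs = 3(P − 21.5) + 116.
New equilibrium: buyers pay $91.9, suppliers receive $70.4, Q = 327.2. (Wedge: Pb − Ps = 21.5.)
Burden on buyers: $12.9; on suppliers: $8.6. (They sum to $21.5.)

Buyers bear $12.9 per book; suppliers bear $8.6 per book.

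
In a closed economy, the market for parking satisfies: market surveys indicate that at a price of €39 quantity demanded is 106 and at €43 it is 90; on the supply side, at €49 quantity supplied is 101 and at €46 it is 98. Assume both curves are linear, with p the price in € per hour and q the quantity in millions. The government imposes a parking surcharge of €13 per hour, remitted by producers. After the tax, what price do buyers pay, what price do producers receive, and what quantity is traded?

Demand slope: (90 − 106)/(43 − 39) = -4, so qd = 262 − 4p.
Supply slope: (98 − 101)/(46 − 49) = 1, so qs = p + 52.
Without the tax, 262 − 4p = p + 52 gives 5p = 210, so p* = €42 and q* = 94.
With the tax collected from producers, supply shifts: qs = (p − 13) + 52.
Solving gives q = 83.6 with buyers paying €44.6 and producers receiving €31.6 (the €13 wedge).

Buyers pay €44.6; producers receive €31.6; quantity = 83.6.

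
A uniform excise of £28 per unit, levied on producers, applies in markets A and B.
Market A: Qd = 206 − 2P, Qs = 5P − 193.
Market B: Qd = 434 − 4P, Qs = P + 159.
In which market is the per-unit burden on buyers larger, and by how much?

Market A: pre-tax P* = £57, Q* = 92; post-tax Q = 52; per-unit burden on buyers = £20.
Market B: pre-tax P* = £55, Q* = 214; post-tax Q = 191.6; per-unit burden on buyers = £5.6.
Difference: £20 vs £5.6 → market A is larger by £14.4.

Market A, by £14.4.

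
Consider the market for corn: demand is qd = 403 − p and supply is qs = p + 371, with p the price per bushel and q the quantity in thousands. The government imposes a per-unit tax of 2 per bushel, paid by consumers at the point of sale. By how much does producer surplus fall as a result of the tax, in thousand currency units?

Without the tax, 403 − p = p + 371 gives 2p = 32, so p* = 16 and q* = 387.
With the tax collected from consumers, demand (in seller-price terms) shifts: qd = 403 − (p + 2).
Solving gives q = 386 with consumers paying 17 and suppliers receiving 15 (the 2 wedge).
ΔPS is the trapezoid between Q = 386 and Q = 387 of height 1: ½ · (387 + 386) · 1 = 386.5.

Producer surplus falls by 386.5 thousand.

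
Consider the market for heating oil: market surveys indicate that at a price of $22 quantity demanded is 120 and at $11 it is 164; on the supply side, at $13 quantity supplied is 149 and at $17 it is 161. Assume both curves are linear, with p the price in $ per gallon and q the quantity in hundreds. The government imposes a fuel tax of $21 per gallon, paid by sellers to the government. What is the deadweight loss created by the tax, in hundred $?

Deadweight loss = $378 hundred.

Demand slope: (164 − 120)/(11 − 22) = -4, so qd = 208 − 4p.
Supply slope: (161 − 149)/(17 − 13) = 3, so qs = 3p + 110.
Before the tax: set 208 − 4p = 3p + 110 → p* = $14, q* = 152.
With the tax collected from sellers, supply shifts: qs = 3(p − 21) + 110.
New equilibrium: buyers pay $23, sellers receive $2, q = 116. (Wedge: pb − ps = 21.)
Quantity falls by |ΔQ| = |152 − 116| = 36.
DWL = ½ · t · |ΔQ| = ½ · 21 · 36 = $378.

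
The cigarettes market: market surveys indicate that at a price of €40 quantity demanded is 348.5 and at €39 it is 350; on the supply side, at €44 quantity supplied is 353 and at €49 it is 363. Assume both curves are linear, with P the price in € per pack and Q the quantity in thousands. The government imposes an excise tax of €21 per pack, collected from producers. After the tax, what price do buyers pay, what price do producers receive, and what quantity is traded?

Demand slope: (350 − 348.5)/(39 − 40) = -1.5, so Qd = 408.5 − 1.5P.
Supply slope: (363 − 353)/(49 − 44) = 2, so Qs = 2P + 265.
Without the tax, 408.5 − 1.5P = 2P + 265 gives 3.5P = 143.5, so P* = €41 and Q* = 347.
With the tax collected from producers, supply shifts: Qs = 2(P − 21) + 265.
Solving gives Q = 329 with buyers paying €53 and producers receiving €32 (the €21 wedge).
The less price-elastic side of the market bears the larger share of a per-unit tax.

Buyers pay €53; producers receive €32; quantity = 329.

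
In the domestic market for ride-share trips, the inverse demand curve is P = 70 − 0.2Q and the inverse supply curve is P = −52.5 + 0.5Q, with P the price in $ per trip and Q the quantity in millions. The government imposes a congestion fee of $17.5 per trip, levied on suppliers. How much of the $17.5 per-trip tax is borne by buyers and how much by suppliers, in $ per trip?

Rewrite in direct form: Qd = 350 − 5P and Qs = 2P + 105.
Before the tax: set 350 − 5P = 2P + 105 → P* = $35, Q* = 175.
With the tax collected from suppliers, supply shifts: Qs = 2(P − 17.5) + 105.
Solving gives Q = 150 with buyers paying $40 and suppliers receiving $22.5 (the $17.5 wedge).
Burden on buyers: $5; on suppliers: $12.5. (They sum to $17.5.)

Buyers bear $5 per trip; suppliers bear $12.5 per trip.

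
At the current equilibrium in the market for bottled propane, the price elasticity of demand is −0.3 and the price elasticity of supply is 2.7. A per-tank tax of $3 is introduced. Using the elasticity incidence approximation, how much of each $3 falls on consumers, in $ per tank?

Consumers bear ≈ $2.7 per tank.

Incidence ratio: consumers' share ≈ εs / (εs + |εd|) = 2.7 / (2.7 + 0.3) = 0.9.
So consumers bear ≈ 0.9 × $3 = $2.7; producers bear $0.3.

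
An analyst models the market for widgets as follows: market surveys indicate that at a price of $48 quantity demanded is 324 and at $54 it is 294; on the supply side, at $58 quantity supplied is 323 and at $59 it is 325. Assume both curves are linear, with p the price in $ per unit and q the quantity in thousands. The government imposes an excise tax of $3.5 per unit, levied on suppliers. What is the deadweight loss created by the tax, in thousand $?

Deadweight loss = $8.75 thousand.

Demand slope: (294 − 324)/(54 − 48) = -5, so qd = 564 − 5p.
Supply slope: (325 − 323)/(59 − 58) = 2, so qs = 2p + 207.
Without the tax, 564 − 5p = 2p + 207 gives 7p = 357, so p* = $51 and q* = 309.
With the tax collected from suppliers, supply shifts: qs = 2(p − 3.5) + 207.
New equilibrium: buyers pay $52, suppliers receive $48.5, q = 304. (Wedge: pb − ps = 3.5.)
Quantity falls by |ΔQ| = |309 − 304| = 5.
DWL = ½ · t · |ΔQ| = ½ · 3.5 · 5 = $8.75.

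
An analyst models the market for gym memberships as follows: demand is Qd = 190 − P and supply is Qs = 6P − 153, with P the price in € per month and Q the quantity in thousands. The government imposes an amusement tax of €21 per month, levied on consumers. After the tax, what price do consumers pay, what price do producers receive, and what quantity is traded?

Consumers pay €67; producers receive €46; quantity = 123.

Before the tax: set 190 − P = 6P − 153 → P* = €49, Q* = 141.
With the tax collected from consumers, demand (in seller-price terms) shifts: Qd = 190 − (P + 21).
New equilibrium: consumers pay €67, producers receive €46, Q = 123. (Wedge: Pb − Ps = 21.)
The less price-elastic side of the market bears the larger share of a per-unit tax.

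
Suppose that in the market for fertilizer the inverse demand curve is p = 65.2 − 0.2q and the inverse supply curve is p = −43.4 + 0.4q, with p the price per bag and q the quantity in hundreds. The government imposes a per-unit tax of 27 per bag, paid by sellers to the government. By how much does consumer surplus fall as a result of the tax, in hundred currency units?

Consumer surplus falls by 1426.5 hundred.

Rewrite in direct form: qd = 326 − 5p and qs = 2.5p + 108.5.
Before the tax: set 326 − 5p = 2.5p + 108.5 → p* = 29, q* = 181.
With the tax collected from sellers, supply shifts: qs = 2.5(p − 27) + 108.5.
New equilibrium: consumers pay 38, sellers receive 11, q = 136. (Wedge: pb − ps = 27.)
ΔCS is the trapezoid between Q = 136 and Q = 181 of height 9: ½ · (181 + 136) · 9 = 1426.5.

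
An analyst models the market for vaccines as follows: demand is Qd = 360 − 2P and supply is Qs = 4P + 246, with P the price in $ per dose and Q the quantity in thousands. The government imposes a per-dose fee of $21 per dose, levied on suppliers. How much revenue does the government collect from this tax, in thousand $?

Before the tax: set 360 − 2P = 4P + 246 → P* = $19, Q* = 322.
With the tax collected from suppliers, supply shifts: Qs = 4(P − 21) + 246.
Solving gives Q = 294 with consumers paying $33 and suppliers receiving $12 (the $21 wedge).
Revenue = t · Q = 21 · 294 = $6174.

Tax revenue = $6174 thousand.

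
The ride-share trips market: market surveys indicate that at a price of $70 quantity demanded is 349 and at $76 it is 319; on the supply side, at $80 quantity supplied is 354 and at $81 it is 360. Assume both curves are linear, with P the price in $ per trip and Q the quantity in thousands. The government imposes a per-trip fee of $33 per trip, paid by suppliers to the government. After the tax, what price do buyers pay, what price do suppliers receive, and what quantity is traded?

Buyers pay $93; suppliers receive $60; quantity = 234.

Demand slope: (319 − 349)/(76 − 70) = -5, so Qd = 699 − 5P.
Supply slope: (360 − 354)/(81 − 80) = 6, so Qs = 6P − 126.
Before the tax: set 699 − 5P = 6P − 126 → P* = $75, Q* = 324.
With the tax collected from suppliers, supply shifts: Qs = 6(P − 33) − 126.
Solving gives Q = 234 with buyers paying $93 and suppliers receiving $60 (the $33 wedge).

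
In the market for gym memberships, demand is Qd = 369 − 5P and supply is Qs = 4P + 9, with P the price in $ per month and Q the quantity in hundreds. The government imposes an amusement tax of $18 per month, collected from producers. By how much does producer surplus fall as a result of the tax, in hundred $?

Producer surplus falls by $1490 hundred.

Without the tax, 369 − 5P = 4P + 9 gives 9P = 360, so P* = $40 and Q* = 169.
With the tax collected from producers, supply shifts: Qs = 4(P − 18) + 9.
Solving gives Q = 129 with consumers paying $48 and producers receiving $30 (the $18 wedge).
ΔPS is the trapezoid between Q = 129 and Q = 169 of height $10: ½ · (169 + 129) · 10 = $1490.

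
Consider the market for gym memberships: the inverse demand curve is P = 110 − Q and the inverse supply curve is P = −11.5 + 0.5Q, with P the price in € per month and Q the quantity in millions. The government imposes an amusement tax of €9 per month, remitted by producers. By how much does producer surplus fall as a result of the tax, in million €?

Producer surplus falls by €234 million.

Rewrite in direct form: Qd = 110 − P and Qs = 2P + 23.
Before the tax: set 110 − P = 2P + 23 → P* = €29, Q* = 81.
With the tax collected from producers, supply shifts: Qs = 2(P − 9) + 23.
New equilibrium: buyers pay €35, producers receive €26, Q = 75. (Wedge: Pb − Ps = 9.)
ΔPS is the trapezoid between Q = 75 and Q = 81 of height €3: ½ · (81 + 75) · 3 = €234.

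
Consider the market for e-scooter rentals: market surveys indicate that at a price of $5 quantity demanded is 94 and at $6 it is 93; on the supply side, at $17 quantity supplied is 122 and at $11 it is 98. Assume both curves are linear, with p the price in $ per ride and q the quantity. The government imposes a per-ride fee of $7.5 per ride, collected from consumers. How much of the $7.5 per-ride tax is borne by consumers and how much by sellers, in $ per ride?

Consumers bear $6 per ride; sellers bear $1.5 per ride.

Demand slope: (93 − 94)/(6 − 5) = -1, so qd = 99 − p.
Supply slope: (98 − 122)/(11 − 17) = 4, so qs = 4p + 54.
Without the tax, 99 − p = 4p + 54 gives 5p = 45, so p* = $9 and q* = 90.
With the tax collected from consumers, demand (in seller-price terms) shifts: qd = 99 − (p + 7.5).
New equilibrium: consumers pay $15, sellers receive $7.5, q = 84. (Wedge: pb − ps = 7.5.)
Burden on consumers: $6; on sellers: $1.5. (They sum to $7.5.)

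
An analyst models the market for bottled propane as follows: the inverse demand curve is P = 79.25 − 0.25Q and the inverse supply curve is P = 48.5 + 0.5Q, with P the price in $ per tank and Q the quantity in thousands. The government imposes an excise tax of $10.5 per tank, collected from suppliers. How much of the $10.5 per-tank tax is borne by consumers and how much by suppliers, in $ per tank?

Inverting to Q(P) form: Qd = 317 − 4P; Qs = 2P − 97.
Before the tax: set 317 − 4P = 2P − 97 → P* = $69, Q* = 41.
With the tax collected from suppliers, supply shifts: Qs = 2(P − 10.5) − 97.
Solving gives Q = 27 with consumers paying $72.5 and suppliers receiving $62 (the $10.5 wedge).
Burden on consumers: $3.5; on suppliers: $7. (They sum to $10.5.)

Consumers bear $3.5 per tank; suppliers bear $7 per tank.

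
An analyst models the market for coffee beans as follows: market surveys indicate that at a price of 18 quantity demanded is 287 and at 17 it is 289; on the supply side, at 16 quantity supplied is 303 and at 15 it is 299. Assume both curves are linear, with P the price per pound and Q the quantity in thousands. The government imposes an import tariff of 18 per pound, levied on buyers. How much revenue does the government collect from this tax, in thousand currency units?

Tax revenue = 4878 thousand.

Demand slope: (289 − 287)/(17 − 18) = -2, so Qd = 323 − 2P.
Supply slope: (299 − 303)/(15 − 16) = 4, so Qs = 4P + 239.
Before the tax: set 323 − 2P = 4P + 239 → P* = 14, Q* = 295.
With the tax collected from buyers, demand (in seller-price terms) shifts: Qd = 323 − 2(P + 18).
Solving gives Q = 271 with buyers paying 26 and producers receiving 8 (the 18 wedge).
Revenue = t · Q = 18 · 271 = 4878.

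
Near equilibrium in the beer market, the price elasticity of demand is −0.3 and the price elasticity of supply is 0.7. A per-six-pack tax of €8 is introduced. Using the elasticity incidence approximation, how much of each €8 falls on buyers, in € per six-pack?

Buyers bear ≈ €5.6 per six-pack.

Incidence ratio: buyers' share ≈ εs / (εs + |εd|) = 0.7 / (0.7 + 0.3) = 0.7.
So buyers bear ≈ 0.7 × €8 = €5.6; sellers bear €2.4.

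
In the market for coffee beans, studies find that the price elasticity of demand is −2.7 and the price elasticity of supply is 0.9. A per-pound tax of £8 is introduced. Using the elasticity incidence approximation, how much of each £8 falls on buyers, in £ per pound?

Buyers bear ≈ £2 per pound.

Incidence ratio: buyers' share ≈ εs / (εs + |εd|) = 0.9 / (0.9 + 2.7) = 0.25.
So buyers bear ≈ 0.25 × £8 = £2; sellers bear £6.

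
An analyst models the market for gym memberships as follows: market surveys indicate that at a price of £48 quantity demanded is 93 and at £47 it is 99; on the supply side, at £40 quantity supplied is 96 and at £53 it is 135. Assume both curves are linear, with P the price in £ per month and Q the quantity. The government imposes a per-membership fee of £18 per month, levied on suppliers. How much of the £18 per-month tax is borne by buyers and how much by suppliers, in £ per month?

Demand slope: (99 − 93)/(47 − 48) = -6, so Qd = 381 − 6P.
Supply slope: (135 − 96)/(53 − 40) = 3, so Qs = 3P − 24.
Without the tax, 381 − 6P = 3P − 24 gives 9P = 405, so P* = £45 and Q* = 111.
With the tax collected from suppliers, supply shifts: Qs = 3(P − 18) − 24.
Solving gives Q = 75 with buyers paying £51 and suppliers receiving £33 (the £18 wedge).
Burden on buyers: £6; on suppliers: £12. (They sum to £18.)

Buyers bear £6 per month; suppliers bear £12 per month.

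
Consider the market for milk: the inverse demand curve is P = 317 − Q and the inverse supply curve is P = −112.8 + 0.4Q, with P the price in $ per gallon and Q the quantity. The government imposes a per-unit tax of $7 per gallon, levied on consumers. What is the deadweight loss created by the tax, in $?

Deadweight loss = $17.5.

Rewrite in direct form: Qd = 317 − P and Qs = 2.5P + 282.
Before the tax: set 317 − P = 2.5P + 282 → P* = $10, Q* = 307.
With the tax collected from consumers, demand (in seller-price terms) shifts: Qd = 317 − (P + 7).
Solving gives Q = 302 with consumers paying $15 and sellers receiving $8 (the $7 wedge).
Quantity falls by |ΔQ| = |307 − 302| = 5.
DWL = ½ · t · |ΔQ| = ½ · 7 · 5 = $17.5.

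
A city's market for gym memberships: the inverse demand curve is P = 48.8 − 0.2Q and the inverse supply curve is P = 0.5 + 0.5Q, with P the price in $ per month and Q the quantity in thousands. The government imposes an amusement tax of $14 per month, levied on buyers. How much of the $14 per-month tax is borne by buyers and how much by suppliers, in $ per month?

Buyers bear $4 per month; suppliers bear $10 per month.

Rewrite in direct form: Qd = 244 − 5P and Qs = 2P − 1.
Without the tax, 244 − 5P = 2P − 1 gives 7P = 245, so P* = $35 and Q* = 69.
With the tax collected from buyers, demand (in seller-price terms) shifts: Qd = 244 − 5(P + 14).
New equilibrium: buyers pay $39, suppliers receive $25, Q = 49. (Wedge: Pb − Ps = 14.)
Burden on buyers: $4; on suppliers: $10. (They sum to $14.)
The less price-elastic side of the market bears the larger share of a per-unit tax.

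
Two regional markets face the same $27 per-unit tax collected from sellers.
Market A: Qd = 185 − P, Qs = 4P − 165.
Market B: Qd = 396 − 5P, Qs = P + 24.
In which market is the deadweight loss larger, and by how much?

Market A: pre-tax P* = $70, Q* = 115; post-tax Q = 93.4; deadweight loss = $291.6.
Market B: pre-tax P* = $62, Q* = 86; post-tax Q = 63.5; deadweight loss = $303.75.
Difference: $291.6 vs $303.75 → market B is larger by $12.15.

Market B, by $12.15.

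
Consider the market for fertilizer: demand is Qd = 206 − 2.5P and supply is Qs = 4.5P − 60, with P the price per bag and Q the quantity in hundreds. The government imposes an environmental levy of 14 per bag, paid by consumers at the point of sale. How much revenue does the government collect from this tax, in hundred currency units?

Tax revenue = 1239 hundred.

Before the tax: set 206 − 2.5P = 4.5P − 60 → P* = 38, Q* = 111.
With the tax collected from consumers, demand (in seller-price terms) shifts: Qd = 206 − 2.5(P + 14).
New equilibrium: consumers pay 47, producers receive 33, Q = 88.5. (Wedge: Pb − Ps = 14.)
Revenue = t · Q = 14 · 88.5 = 1239.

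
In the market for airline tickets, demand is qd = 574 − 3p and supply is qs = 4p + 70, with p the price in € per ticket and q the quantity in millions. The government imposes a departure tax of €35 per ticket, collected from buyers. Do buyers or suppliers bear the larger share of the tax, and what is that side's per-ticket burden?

Buyers bear the larger share: €20 per ticket.

Without the tax, 574 − 3p = 4p + 70 gives 7p = 504, so p* = €72 and q* = 358.
With the tax collected from buyers, demand (in seller-price terms) shifts: qd = 574 − 3(p + 35).
New equilibrium: buyers pay €92, suppliers receive €57, q = 298. (Wedge: pb − ps = 35.)
Per-ticket burden: buyers €20, suppliers €15.
Buyers take the larger share because demand is less price-elastic here (demand slope 3 vs supply slope 4).
The less price-elastic side of the market bears the larger share of a per-unit tax.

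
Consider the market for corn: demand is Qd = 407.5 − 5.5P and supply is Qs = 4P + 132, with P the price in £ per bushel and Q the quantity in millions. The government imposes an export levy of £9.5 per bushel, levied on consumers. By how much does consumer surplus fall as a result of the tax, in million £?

Without the tax, 407.5 − 5.5P = 4P + 132 gives 9.5P = 275.5, so P* = £29 and Q* = 248.
With the tax collected from consumers, demand (in seller-price terms) shifts: Qd = 407.5 − 5.5(P + 9.5).
Solving gives Q = 226 with consumers paying £33 and producers receiving £23.5 (the £9.5 wedge).
ΔCS is the trapezoid between Q = 226 and Q = 248 of height £4: ½ · (248 + 226) · 4 = £948.

Consumer surplus falls by £948 million.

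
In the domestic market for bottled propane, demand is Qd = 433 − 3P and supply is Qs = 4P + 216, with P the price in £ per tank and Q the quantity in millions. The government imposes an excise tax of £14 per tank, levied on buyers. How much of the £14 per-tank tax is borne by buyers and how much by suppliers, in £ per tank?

Buyers bear £8 per tank; suppliers bear £6 per tank.

Before the tax: set 433 − 3P = 4P + 216 → P* = £31, Q* = 340.
With the tax collected from buyers, demand (in seller-price terms) shifts: Qd = 433 − 3(P + 14).
Solving gives Q = 316 with buyers paying £39 and suppliers receiving £25 (the £14 wedge).
Burden on buyers: £8; on suppliers: £6. (They sum to £14.)
The less price-elastic side of the market bears the larger share of a per-unit tax.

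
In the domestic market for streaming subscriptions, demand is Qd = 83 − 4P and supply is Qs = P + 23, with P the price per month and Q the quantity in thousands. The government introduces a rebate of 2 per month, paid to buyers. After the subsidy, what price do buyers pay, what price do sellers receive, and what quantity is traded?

Buyers pay 11.6; sellers receive 13.6; quantity = 36.6.

Before the subsidy: set 83 − 4P = P + 23 → P* = 12, Q* = 35.
With a per-unit subsidy paid to buyers, each effectively pays P − 2, so demand becomes Qd = 83 − 4(P − 2).
Solving gives Q = 36.6 with buyers paying 11.6 and sellers receiving 13.6 (the 2 wedge).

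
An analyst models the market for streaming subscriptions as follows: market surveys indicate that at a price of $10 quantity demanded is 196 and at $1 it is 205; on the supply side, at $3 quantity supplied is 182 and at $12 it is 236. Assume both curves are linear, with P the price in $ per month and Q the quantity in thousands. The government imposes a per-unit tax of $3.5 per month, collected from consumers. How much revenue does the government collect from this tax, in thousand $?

Demand slope: (205 − 196)/(1 − 10) = -1, so Qd = 206 − P.
Supply slope: (236 − 182)/(12 − 3) = 6, so Qs = 6P + 164.
Without the tax, 206 − P = 6P + 164 gives 7P = 42, so P* = $6 and Q* = 200.
With the tax collected from consumers, demand (in seller-price terms) shifts: Qd = 206 − (P + 3.5).
New equilibrium: consumers pay $9, sellers receive $5.5, Q = 197. (Wedge: Pb − Ps = 3.5.)
Revenue = t · Q = 3.5 · 197 = $689.5.

Tax revenue = $689.5 thousand.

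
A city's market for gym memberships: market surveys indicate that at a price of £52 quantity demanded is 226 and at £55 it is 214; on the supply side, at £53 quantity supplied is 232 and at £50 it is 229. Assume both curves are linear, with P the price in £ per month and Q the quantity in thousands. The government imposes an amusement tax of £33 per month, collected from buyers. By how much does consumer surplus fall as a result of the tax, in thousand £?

Demand slope: (214 − 226)/(55 − 52) = -4, so Qd = 434 − 4P.
Supply slope: (229 − 232)/(50 − 53) = 1, so Qs = P + 179.
Before the tax: set 434 − 4P = P + 179 → P* = £51, Q* = 230.
With the tax collected from buyers, demand (in seller-price terms) shifts: Qd = 434 − 4(P + 33).
Solving gives Q = 203.6 with buyers paying £57.6 and suppliers receiving £24.6 (the £33 wedge).
ΔCS is the trapezoid between Q = 203.6 and Q = 230 of height £6.6: ½ · (230 + 203.6) · 6.6 = £1430.88.

Consumer surplus falls by £1430.88 thousand.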